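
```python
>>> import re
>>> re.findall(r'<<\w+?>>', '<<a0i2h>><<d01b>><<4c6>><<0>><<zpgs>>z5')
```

With no groups in the pattern, `findall` gives back each whole match — 5 here.

['<<a0i2h>>', '<<d01b>>', '<<4c6>>', '<<0>>', '<<zpgs>>']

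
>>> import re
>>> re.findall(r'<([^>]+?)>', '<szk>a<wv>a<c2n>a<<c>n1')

`findall` collects group 1 from each match (4 total).

['szk', 'wv', 'c2n', '<c']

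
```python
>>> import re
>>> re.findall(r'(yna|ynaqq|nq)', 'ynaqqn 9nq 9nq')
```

['yna', 'nq', 'nq']

`|` is ordered: at each position the engine commits to the first alternative that works.
`findall` collects group 1 from each match (3 total).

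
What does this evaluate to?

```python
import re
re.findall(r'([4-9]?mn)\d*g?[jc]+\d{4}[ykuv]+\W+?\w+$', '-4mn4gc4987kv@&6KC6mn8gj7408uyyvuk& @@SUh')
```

['6mn']

The pattern matches optionally a character in [4-9], then the literal 'mn' (captured); then zero or more of a digit; then optionally the literal 'g', then one or more of one of [jc], then exactly 4 of a digit; then one or more of one of [ykuv], then one or more of a non-word character (lazy), then one or more of a word character; then anchored at the end.
Scanning left to right: at [18:41] match '6mn8gj7408uyyvuk& @@SUh', group 1 = '6mn'.
With a single group, `findall` returns only what that group captured — 1 item.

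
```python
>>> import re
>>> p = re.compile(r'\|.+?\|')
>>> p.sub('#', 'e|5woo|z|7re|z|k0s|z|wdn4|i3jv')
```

'e#z#z#z#i3jv'

A non-greedy quantifier consumes as few characters as it can — just enough that the remainder of the pattern still matches from where it stops; whatever follows it matches normally.
Each match is replaced by '#'.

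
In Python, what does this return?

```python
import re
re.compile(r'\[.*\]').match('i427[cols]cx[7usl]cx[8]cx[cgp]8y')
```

`match` is anchored at position 0; if the pattern doesn't fit there, it returns None.
Here the pattern fails at index 0, so the call returns None.

None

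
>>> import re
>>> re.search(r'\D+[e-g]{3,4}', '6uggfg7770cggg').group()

The match spans [1:6] → 'uggfg'.

'uggfg'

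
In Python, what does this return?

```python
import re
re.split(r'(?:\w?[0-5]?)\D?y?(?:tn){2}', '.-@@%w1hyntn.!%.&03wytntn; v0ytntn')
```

This matches optionally a word character, then optionally a character in [0-5] (non-capturing group); then optionally a non-digit, then optionally the literal 'y', then the literal 'tn' repeated 2 times.
Matches to split on: at [17:25] → '03wytntn'; at [27:34] → 'v0ytntn'.
Splitting on the pattern gives 3 pieces.

['.-@@%w1hyntn.!%.&', '; ', '']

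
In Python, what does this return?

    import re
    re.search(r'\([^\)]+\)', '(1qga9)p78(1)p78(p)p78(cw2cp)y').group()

'(1qga9)'

`re.search` tries every starting position until one works.
The match spans [0:7] → '(1qga9)'.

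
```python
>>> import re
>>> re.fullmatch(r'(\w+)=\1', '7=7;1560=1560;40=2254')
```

For `fullmatch`, every character of the input must be accounted for by the pattern.
Here there's no way to consume every character, so the call returns None.

None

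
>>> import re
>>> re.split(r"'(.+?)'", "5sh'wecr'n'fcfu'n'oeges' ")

A `+?`/`*?`/`{m,n}?` starts at its minimum and grows only as far as needed for what follows to match.
Matches to split on: at [3:9] → "'wecr'"; at [10:16] → "'fcfu'"; at [17:24] → "'oeges'".
Because the pattern has a capturing group, `split` also inserts each captured text between the pieces.

['5sh', 'wecr', 'n', 'fcfu', 'n', 'oeges', ' ']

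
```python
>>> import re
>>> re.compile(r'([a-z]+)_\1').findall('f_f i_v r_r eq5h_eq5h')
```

After group 1 captures some text, `\1` only succeeds where that same text appears again.
Matches: at [0:3] match 'f_f', group 1 = 'f'; at [8:11] match 'r_r', group 1 = 'r'.
Because there's exactly one group, `findall` drops the full match and keeps group 1 from each hit.

['f', 'r']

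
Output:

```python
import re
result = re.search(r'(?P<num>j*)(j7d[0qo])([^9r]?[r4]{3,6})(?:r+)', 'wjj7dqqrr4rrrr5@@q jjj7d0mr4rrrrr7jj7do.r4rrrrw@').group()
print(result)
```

jj7dqqrr4rrrr

The match spans [1:14] → 'jj7dqqrr4rrrr'.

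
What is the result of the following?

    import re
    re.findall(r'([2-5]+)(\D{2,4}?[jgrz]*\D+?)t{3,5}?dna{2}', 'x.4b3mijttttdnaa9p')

Pattern: one or more of a character in [2-5] (captured); then 2 to 4 of a non-digit (lazy), then zero or more of one of [jgrz], then one or more of a non-digit (lazy) (captured); then 3 to 5 of a literal 't' (lazy), then the literal 'dn', then exactly 2 of a literal 'a'.
`findall` packs the 2 group values into a tuple for every match.

[('3', 'mijt')]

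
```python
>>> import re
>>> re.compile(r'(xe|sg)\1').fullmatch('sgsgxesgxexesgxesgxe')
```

None

`fullmatch` succeeds only if the pattern covers the string from start to end.
Here the string isn't matched end-to-end, so the call returns None.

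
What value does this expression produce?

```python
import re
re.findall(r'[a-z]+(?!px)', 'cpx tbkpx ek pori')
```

The negative lookahead/lookbehind blocks any match where the forbidden context is present.
With no groups in the pattern, `findall` gives back each whole match — 4 here.

['cpx', 'tbkpx', 'ek', 'pori']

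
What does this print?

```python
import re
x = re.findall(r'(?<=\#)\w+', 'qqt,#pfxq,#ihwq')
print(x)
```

['pfxq', 'ihwq']

The positive lookaround only admits positions where the adjacent text matches; those characters stay outside the span.
Scanning left to right: at [5:9] → 'pfxq'; at [11:15] → 'ihwq'.
No capturing groups, so `findall` returns the 2 full match strings.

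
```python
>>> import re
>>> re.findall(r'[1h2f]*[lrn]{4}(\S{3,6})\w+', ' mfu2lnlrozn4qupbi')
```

['ozn4qu']

Pattern: zero or more of one of [1h2f], then exactly 4 of one of [lrn]; then 3 to 6 of a non-whitespace character (captured); then one or more of a word character.
Walking the string: at [4:18] match '2lnlrozn4qupbi', group 1 = 'ozn4qu'.
`findall` collects group 1 from the one match (1 total).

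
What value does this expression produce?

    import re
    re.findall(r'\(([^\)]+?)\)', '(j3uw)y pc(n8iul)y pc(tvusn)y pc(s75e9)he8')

['j3uw', 'n8iul', 'tvusn', 's75e9']

One capturing group, so `findall` returns just the captured substring from each match — 4 in all.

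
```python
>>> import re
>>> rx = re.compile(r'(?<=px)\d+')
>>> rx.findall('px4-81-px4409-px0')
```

Lookahead/lookbehind check context without consuming it, so the matched span excludes the asserted characters.
Matches: at [2:3] → '4'; at [9:13] → '4409'; at [16:17] → '0'.
Since nothing is captured, `findall` lists the 3 matched substrings directly.

['4', '4409', '0']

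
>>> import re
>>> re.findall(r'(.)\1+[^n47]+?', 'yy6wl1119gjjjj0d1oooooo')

['y', '1', 'j', 'o']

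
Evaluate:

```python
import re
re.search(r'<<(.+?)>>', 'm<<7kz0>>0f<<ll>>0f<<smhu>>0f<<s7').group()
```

With the lazy modifier that quantifier settles for the fewest repetitions that let the rest of the pattern succeed (the atoms after it are unaffected and can still be greedy).
`re.search` tries every starting position until one works.
The match spans [1:9] → '<<7kz0>>'.
Captured: group 1 = '7kz0'.

'<<7kz0>>'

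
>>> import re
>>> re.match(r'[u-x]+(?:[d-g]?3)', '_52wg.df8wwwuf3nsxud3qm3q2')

None

This matches one or more of a character in [u-x]; then optionally a character in [d-g], then the literal '3' (non-capturing group).
`match` is anchored at position 0; if the pattern doesn't fit there, it returns None.
Here the pattern fails at index 0, so the call returns None.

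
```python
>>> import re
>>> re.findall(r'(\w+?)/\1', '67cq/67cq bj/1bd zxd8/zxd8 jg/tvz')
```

`\1` has to match the exact text group 1 already captured.
One capturing group, so `findall` returns just the captured substring from each match — 2 in all.

['67cq', 'zxd8']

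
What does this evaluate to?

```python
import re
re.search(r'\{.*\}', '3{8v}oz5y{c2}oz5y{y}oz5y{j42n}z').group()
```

'{8v}oz5y{c2}oz5y{y}oz5y{j42n}'

The match spans [1:30] → '{8v}oz5y{c2}oz5y{y}oz5y{j42n}'.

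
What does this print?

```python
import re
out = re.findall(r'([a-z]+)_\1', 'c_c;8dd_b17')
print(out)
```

After group 1 captures some text, `\1` only succeeds where that same text appears again.
Walking the string: at [0:3] match 'c_c', group 1 = 'c'.
Because there's exactly one group, `findall` drops the full match and keeps group 1 from the one hit.

['c']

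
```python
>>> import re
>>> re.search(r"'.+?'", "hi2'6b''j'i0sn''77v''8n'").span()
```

(3, 7)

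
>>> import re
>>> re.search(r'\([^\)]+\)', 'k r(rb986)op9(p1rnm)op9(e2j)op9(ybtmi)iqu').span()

(3, 10)

`re.search` scans for the first position where the pattern succeeds.
The match spans [3:10] → '(rb986)'.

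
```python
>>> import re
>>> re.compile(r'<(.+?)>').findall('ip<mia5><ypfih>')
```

Lazy quantifiers expand one character at a time until the remainder of the pattern can match.
Matches: at [2:8] match '<mia5>', group 1 = 'mia5'; at [8:15] match '<ypfih>', group 1 = 'ypfih'.
Because there's exactly one group, `findall` drops the full match and keeps group 1 from each hit.

['mia5', 'ypfih']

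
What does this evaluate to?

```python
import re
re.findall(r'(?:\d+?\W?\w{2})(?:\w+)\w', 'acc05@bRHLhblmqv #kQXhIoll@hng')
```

['05@bRHLhblmqv']

Pattern: one or more of a digit (lazy), then optionally a non-word character, then exactly 2 of a word character (non-capturing group); then one or more of a word character (non-capturing group); then a word character.
`findall` yields the raw match text (1 of them) because the pattern has no groups.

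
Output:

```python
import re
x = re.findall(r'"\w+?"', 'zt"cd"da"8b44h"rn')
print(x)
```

With no groups in the pattern, `findall` gives back each whole match — 2 here.

['"cd"', '"8b44h"']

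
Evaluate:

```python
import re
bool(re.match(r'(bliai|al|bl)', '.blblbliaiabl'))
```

`match` is anchored at position 0; if the pattern doesn't fit there, it returns None.
Here position 0 doesn't satisfy it, so the call returns None, and `bool(None)` is False.

False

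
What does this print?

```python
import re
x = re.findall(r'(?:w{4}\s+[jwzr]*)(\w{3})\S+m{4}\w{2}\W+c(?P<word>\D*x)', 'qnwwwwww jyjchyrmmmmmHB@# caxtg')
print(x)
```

The pattern matches exactly 4 of a literal 'w', then one or more of whitespace, then zero or more of one of [jwzr] (non-capturing group); then exactly 3 of a word character (captured); then one or more of a non-whitespace character, then exactly 4 of the literal 'm'; then exactly 2 of a word character, then one or more of a non-word character, then the literal 'c'; then zero or more of a non-digit, then the literal 'x' (captured as 'word').
Walking the string: at [4:29] match 'wwww jyjchyrmmmmmHB@# cax', groups = ('yjc', 'ax').
2 groups means the one result is a tuple of 2 captured strings — 1 here.

[('yjc', 'ax')]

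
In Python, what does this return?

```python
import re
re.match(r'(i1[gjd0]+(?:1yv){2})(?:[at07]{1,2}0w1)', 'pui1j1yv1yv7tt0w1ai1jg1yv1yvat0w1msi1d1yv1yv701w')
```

`re.match` won't scan ahead — the pattern has to work from the very first character.
Here the pattern fails at index 0, so the call returns None.

None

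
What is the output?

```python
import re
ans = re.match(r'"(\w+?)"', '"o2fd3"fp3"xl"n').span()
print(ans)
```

`re.match` won't scan ahead — the pattern has to work from the very first character.
The match spans [0:7] → '"o2fd3"'.

(0, 7)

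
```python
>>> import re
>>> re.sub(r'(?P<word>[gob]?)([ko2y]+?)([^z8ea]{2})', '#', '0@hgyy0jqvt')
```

'0@h#jqvt'

Each match is replaced by '#'.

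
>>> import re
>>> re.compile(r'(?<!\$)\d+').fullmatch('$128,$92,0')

Because the assertion is negative and zero-width, positions next to the forbidden text are skipped.
For `fullmatch`, every character of the input must be accounted for by the pattern.
Here there's no way to consume every character, so the call returns None.

None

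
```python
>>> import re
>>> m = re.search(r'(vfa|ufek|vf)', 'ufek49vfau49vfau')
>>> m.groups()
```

`re.search` scans for the first position where the pattern succeeds.
The match spans [0:4] → 'ufek'.
Captured: group 1 = 'ufek'.

('ufek',)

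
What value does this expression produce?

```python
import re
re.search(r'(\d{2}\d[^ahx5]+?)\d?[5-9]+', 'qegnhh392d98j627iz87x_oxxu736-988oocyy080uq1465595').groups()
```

('392d',)

The match spans [6:12] → '392d98'.
Captured: group 1 = '392d'.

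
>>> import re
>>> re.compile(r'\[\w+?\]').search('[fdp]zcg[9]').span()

The match spans [0:5] → '[fdp]'.

(0, 5)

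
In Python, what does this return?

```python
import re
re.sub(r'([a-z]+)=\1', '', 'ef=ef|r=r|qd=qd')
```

'||'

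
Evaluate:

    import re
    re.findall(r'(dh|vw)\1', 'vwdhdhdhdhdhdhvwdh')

A backreference is literal: `\1` must see the identical characters the first group matched.
Matches: at [2:6] match 'dhdh', group 1 = 'dh'; at [6:10] match 'dhdh', group 1 = 'dh'; at [10:14] match 'dhdh', group 1 = 'dh'.
Because there's exactly one group, `findall` drops the full match and keeps group 1 from each hit.

['dh', 'dh', 'dh']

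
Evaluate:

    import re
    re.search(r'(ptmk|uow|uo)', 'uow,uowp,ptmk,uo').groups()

Alternation isn't longest-match — the leftmost alternative that fits at this position is chosen.
`re.search` scans for the first position where the pattern succeeds.
The match spans [0:3] → 'uow'.
Captured: group 1 = 'uow'.

('uow',)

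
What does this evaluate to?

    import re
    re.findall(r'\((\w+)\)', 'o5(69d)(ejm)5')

['69d', 'ejm']

Scanning left to right: at [2:7] match '(69d)', group 1 = '69d'; at [7:12] match '(ejm)', group 1 = 'ejm'.
`findall` collects group 1 from each match (2 total).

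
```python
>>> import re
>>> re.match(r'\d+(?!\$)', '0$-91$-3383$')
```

`match` is anchored at position 0; if the pattern doesn't fit there, it returns None.
Here position 0 doesn't satisfy it, so the call returns None.

None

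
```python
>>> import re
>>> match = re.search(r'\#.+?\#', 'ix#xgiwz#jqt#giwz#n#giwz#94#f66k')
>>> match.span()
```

The match spans [2:9] → '#xgiwz#'.

(2, 9)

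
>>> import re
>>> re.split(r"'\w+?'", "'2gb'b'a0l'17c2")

['', 'b', '17c2']

Matches to split on: at [0:5] → "'2gb'"; at [6:11] → "'a0l'".
`split` removes every match and returns the 3 fragments in between.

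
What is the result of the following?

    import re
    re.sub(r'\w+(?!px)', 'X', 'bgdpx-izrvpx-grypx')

'X-X-X'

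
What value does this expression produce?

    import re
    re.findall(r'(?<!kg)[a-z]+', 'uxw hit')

A negative assertion filters positions out without eating any characters.
Scanning left to right: at [0:3] → 'uxw'; at [4:7] → 'hit'.
No capturing groups, so `findall` returns the 2 full match strings.

['uxw', 'hit']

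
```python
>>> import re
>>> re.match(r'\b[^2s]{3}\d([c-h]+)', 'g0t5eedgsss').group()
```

`re.match` won't scan ahead — the pattern has to work from the very first character.
The match spans [0:8] → 'g0t5eedg'.

'g0t5eedg'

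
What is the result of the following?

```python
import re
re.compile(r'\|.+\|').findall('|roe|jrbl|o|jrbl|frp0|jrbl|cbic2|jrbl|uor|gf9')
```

With no groups in the pattern, `findall` gives back each whole match — 1 here.

['|roe|jrbl|o|jrbl|frp0|jrbl|cbic2|jrbl|uor|']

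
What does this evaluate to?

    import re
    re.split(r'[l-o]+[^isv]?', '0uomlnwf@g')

['0u', 'f@g']

Each match becomes a cut point; 2 segments remain.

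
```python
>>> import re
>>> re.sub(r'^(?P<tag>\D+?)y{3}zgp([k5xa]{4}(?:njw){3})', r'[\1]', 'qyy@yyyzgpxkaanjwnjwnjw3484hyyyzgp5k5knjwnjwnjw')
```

'[qyy@]3484hyyyzgp5k5knjwnjwnjw'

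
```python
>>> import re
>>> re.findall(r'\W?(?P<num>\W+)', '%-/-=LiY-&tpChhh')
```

['-/-=', '&']

The pattern matches optionally a non-word character; then one or more of a non-word character (captured as 'num').
Matches: at [0:5] match '%-/-=', group 1 = '-/-='; at [8:10] match '-&', group 1 = '&'.
Because there's exactly one group, `findall` drops the full match and keeps group 1 from each hit.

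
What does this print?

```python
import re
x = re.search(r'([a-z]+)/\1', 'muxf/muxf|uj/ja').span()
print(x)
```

(0, 9)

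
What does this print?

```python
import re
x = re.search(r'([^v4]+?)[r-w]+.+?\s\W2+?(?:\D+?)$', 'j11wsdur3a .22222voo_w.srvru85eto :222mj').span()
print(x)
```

(0, 40)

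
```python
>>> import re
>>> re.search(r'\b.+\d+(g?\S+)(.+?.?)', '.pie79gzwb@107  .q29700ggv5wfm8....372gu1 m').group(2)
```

The pattern matches a word boundary (`\b`, zero-width); then one or more of any character, then one or more of a digit; then optionally a literal 'g', then one or more of a non-whitespace character (captured); then one or more of any character (lazy), then optionally any character (captured).
`re.search` scans for the first position where the pattern succeeds.
The match spans [1:43] → 'pie79gzwb@107  .q29700ggv5wfm8....372gu1 m'.
Captured: group 1 = 'gu1', group 2 = ' m'.

' m'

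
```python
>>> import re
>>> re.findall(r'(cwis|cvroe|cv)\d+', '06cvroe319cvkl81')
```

Matches: at [2:10] match 'cvroe319', group 1 = 'cvroe'.
Because there's exactly one group, `findall` drops the full match and keeps group 1 from the one hit.

['cvroe']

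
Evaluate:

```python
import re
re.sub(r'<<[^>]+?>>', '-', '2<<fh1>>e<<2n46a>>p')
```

`sub` substitutes '-' at each match site.

'2-e-p'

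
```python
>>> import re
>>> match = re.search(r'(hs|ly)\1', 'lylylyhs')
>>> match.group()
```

'lyly'

`\1` is not a pattern — it's the concrete string captured by group 1, re-applied verbatim.
The match spans [0:4] → 'lyly'.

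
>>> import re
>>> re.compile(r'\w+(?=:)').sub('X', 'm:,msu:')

'X:,X:'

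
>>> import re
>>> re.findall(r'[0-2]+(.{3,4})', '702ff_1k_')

This matches one or more of a character in [0-2]; then 3 to 4 of any character (captured).
With a single group, `findall` returns only what that group captured — 1 item.

['ff_1']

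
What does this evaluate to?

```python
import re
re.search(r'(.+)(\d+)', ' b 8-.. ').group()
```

Pattern: one or more of any character (captured); then one or more of a digit (captured).
Unlike `match`, `search` isn't anchored — it looks for the pattern anywhere in the string.
The match spans [0:4] → ' b 8'.
Captured: group 1 = ' b ', group 2 = '8'.

' b 8'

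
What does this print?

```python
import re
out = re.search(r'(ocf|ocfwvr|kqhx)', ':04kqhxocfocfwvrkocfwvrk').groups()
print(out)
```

('kqhx',)

The match spans [3:7] → 'kqhx'.
Captured: group 1 = 'kqhx'.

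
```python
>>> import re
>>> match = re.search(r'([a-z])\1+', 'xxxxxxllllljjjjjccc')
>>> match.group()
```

'xxxxxx'

`\1` is not a pattern — it's the concrete string captured by group 1, re-applied verbatim.
`re.search` tries every starting position until one works.
The match spans [0:6] → 'xxxxxx'.
Captured: group 1 = 'x'.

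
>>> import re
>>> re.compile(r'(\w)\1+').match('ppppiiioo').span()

`re.match` only tries the pattern at the start of the string.
The match spans [0:4] → 'pppp'.

(0, 4)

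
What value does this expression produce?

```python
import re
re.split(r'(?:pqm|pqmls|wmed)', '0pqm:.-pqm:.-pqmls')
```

Branches in `(...|...)` are attempted left-to-right; the first branch that allows the whole pattern to succeed is taken.
Each match becomes a cut point; 4 segments remain.

['0', ':.-', ':.-', 'ls']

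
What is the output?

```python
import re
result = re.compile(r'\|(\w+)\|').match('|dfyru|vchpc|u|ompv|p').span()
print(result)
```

(0, 7)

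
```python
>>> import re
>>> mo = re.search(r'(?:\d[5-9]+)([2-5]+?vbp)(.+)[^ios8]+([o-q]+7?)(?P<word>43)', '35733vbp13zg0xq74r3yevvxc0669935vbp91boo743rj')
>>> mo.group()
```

The pattern matches a digit, then one or more of a character in [5-9] (non-capturing group); then one or more of a character in [2-5] (lazy), then the literal 'vbp' (captured); then one or more of any character (captured); then one or more of any character except [ios8]; then one or more of a character in [o-q], then optionally a literal '7' (captured); then a literal '4', then the literal '3' (captured as 'word').
`re.search` scans for the first position where the pattern succeeds.
The match spans [0:43] → '35733vbp13zg0xq74r3yevvxc0669935vbp91boo743'.
Captured: group 1 = '33vbp', group 2 = '13zg0xq74r3yevvxc0669935vbp91', group 3 = 'oo7', group 4 = '43'.

'35733vbp13zg0xq74r3yevvxc0669935vbp91boo743'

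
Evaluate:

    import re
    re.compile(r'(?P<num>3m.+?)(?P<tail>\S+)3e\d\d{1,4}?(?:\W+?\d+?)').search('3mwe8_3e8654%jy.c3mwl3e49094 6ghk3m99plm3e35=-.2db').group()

'3mwe8_3e8654%jy.c3mwl3e49094 6'

Because the quantifier is non-greedy, it stops expanding at the earliest point where the rest of the pattern can succeed.
The match spans [0:30] → '3mwe8_3e8654%jy.c3mwl3e49094 6'.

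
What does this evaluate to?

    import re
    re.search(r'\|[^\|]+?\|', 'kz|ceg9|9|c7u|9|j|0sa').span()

The match spans [2:8] → '|ceg9|'.

(2, 8)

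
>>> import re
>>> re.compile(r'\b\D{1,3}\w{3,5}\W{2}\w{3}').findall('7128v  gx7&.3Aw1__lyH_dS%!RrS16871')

['  gx7&.3Aw']

The pattern matches a word boundary (`\b`, zero-width); then 1 to 3 of a non-digit, then 3 to 5 of a word character, then exactly 2 of a non-word character; then exactly 3 of a word character.
Matches: at [5:15] → '  gx7&.3Aw'.
With no groups in the pattern, `findall` gives back each whole match — 1 here.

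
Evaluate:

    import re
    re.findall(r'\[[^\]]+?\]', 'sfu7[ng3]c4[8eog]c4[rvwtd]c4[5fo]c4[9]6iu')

Since nothing is captured, `findall` lists the 5 matched substrings directly.

['[ng3]', '[8eog]', '[rvwtd]', '[5fo]', '[9]']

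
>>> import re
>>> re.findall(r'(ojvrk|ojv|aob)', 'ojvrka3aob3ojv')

Alternation tries branches left to right and keeps the first one that lets the overall match succeed at that position.
Matches: at [0:5] match 'ojvrk', group 1 = 'ojvrk'; at [7:10] match 'aob', group 1 = 'aob'; at [11:14] match 'ojv', group 1 = 'ojv'.
With a single group, `findall` returns only what that group captured — 3 items.

['ojvrk', 'aob', 'ojv']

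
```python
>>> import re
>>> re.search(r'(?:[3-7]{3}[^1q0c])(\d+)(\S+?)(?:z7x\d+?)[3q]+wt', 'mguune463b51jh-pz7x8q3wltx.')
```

None

Pattern: exactly 3 of a character in [3-7], then any character except [1q0c] (non-capturing group); then one or more of a digit (captured); then one or more of a non-whitespace character (lazy) (captured); then the literal 'z7x', then one or more of a digit (lazy) (non-capturing group); then one or more of one of [3q], then the literal 'wt'.
`search` walks the string left to right and returns the first match it finds.
Here nothing in the string fits, so the call returns None.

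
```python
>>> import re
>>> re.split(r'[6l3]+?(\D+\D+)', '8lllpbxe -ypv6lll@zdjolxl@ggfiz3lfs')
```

Lazy quantifiers expand one character at a time until the remainder of the pattern can match.
With a capturing group present, the delimiter's captured portion is kept in the result list.

['8', 'llpbxe -ypv', '', 'lll@zdjolxl@ggfiz', '', 'lfs', '']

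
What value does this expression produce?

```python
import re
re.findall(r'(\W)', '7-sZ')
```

With a single group, `findall` returns only what that group captured — 1 item.

['-']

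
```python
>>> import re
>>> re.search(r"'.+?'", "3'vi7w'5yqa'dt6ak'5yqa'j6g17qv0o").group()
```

"'vi7w'"

A `+?`/`*?`/`{m,n}?` starts at its minimum and grows only as far as needed for what follows to match.
`re.search` tries every starting position until one works.
The match spans [1:7] → "'vi7w'".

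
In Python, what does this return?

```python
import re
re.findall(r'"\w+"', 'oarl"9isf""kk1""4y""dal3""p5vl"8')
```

Matches: at [4:10] → '"9isf"'; at [10:15] → '"kk1"'; at [15:19] → '"4y"'; at [19:25] → '"dal3"'; at [25:31] → '"p5vl"'.
`findall` yields the raw match text (5 of them) because the pattern has no groups.

['"9isf"', '"kk1"', '"4y"', '"dal3"', '"p5vl"']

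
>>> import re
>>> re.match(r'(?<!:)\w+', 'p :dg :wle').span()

(0, 1)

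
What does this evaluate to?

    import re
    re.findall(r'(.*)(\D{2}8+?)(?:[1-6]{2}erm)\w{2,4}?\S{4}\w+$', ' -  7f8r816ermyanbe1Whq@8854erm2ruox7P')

Pattern: zero or more of any character (captured); then exactly 2 of a non-digit, then one or more of a literal '8' (lazy) (captured); then exactly 2 of a character in [1-6], then the literal 'erm' (non-capturing group); then 2 to 4 of a word character (lazy), then exactly 4 of a non-whitespace character, then one or more of a word character; then anchored at the end.
Walking the string: at [0:38] match ' -  7f8r816ermyanbe1Whq@8854erm2ruox7P', groups = (' -  7f8r816ermyanbe1Wh', 'q@88').
With 2 capturing groups, `findall` returns a 2-tuple per match.

[(' -  7f8r816ermyanbe1Wh', 'q@88')]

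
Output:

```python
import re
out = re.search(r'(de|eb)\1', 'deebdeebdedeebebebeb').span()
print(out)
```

(8, 12)

After group 1 captures some text, `\1` only succeeds where that same text appears again.
`search` walks the string left to right and returns the first match it finds.
The match spans [8:12] → 'dede'.
Captured: group 1 = 'de'.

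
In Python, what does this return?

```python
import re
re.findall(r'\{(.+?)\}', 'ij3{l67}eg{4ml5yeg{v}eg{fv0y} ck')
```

['l67', '4ml5yeg{v', 'fv0y']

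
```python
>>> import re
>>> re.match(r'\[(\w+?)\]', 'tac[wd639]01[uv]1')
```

None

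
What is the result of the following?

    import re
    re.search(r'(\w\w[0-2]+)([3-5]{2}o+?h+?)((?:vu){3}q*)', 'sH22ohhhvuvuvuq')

Pattern: a word character, then a word character, then one or more of a character in [0-2] (captured); then exactly 2 of a character in [3-5], then one or more of the literal 'o' (lazy), then one or more of a literal 'h' (lazy) (captured); then the literal 'vu' repeated 3 times, then zero or more of a literal 'q' (captured).
Here no position works, so the call returns None.

None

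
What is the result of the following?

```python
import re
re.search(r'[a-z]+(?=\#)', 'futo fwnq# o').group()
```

Lookahead/lookbehind check context without consuming it, so the matched span excludes the asserted characters.
`re.search` tries every starting position until one works.
The match spans [5:9] → 'fwnq'.

'fwnq'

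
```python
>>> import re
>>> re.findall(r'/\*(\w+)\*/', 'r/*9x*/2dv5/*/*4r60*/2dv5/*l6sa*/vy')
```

['9x', '4r60', 'l6sa']

Because there's exactly one group, `findall` drops the full match and keeps group 1 from each hit.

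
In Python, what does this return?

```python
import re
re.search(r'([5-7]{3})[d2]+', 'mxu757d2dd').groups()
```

('757',)

Pattern: exactly 3 of a character in [5-7] (captured); then one or more of one of [d2].
`re.search` scans for the first position where the pattern succeeds.
The match spans [3:10] → '757d2dd'.
Captured: group 1 = '757'.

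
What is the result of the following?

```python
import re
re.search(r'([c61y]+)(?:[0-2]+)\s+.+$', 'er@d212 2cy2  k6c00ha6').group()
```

'12 2cy2  k6c00ha6'

This matches one or more of one of [c61y] (captured); then one or more of a character in [0-2] (non-capturing group); then one or more of whitespace; then one or more of any character; then anchored at the end.
The match spans [5:22] → '12 2cy2  k6c00ha6'.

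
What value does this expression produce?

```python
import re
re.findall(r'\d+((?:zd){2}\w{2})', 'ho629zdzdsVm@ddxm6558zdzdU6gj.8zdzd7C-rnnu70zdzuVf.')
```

Pattern: one or more of a digit; then the literal 'zd' repeated 2 times, then exactly 2 of a word character (captured).
Matches: at [2:11] match '629zdzdsV', group 1 = 'zdzdsV'; at [17:27] match '6558zdzdU6', group 1 = 'zdzdU6'; at [30:37] match '8zdzd7C', group 1 = 'zdzd7C'.
`findall` collects group 1 from each match (3 total).

['zdzdsV', 'zdzdU6', 'zdzd7C']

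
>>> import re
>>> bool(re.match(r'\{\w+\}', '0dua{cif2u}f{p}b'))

False

`match` is anchored at position 0; if the pattern doesn't fit there, it returns None.
Here position 0 doesn't satisfy it, so the call returns None, and `bool(None)` is False.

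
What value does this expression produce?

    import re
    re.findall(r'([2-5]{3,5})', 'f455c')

['455']

Because there's exactly one group, `findall` drops the full match and keeps group 1 from the one hit.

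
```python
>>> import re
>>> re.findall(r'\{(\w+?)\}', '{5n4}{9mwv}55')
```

['5n4', '9mwv']

`findall` collects group 1 from each match (2 total).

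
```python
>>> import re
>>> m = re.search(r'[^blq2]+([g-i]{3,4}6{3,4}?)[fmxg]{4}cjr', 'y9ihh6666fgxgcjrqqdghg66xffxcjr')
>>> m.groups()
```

('ihh6666',)

The match spans [0:16] → 'y9ihh6666fgxgcjr'.
Captured: group 1 = 'ihh6666'.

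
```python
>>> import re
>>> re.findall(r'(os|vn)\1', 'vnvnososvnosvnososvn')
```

`\1` has to match the exact text group 1 already captured.
`findall` collects group 1 from each match (3 total).

['vn', 'os', 'os']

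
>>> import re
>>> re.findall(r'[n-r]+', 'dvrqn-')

This matches one or more of a character in [n-r].
Walking the string: at [2:5] → 'rqn'.
No capturing groups, so `findall` returns the 1 full match string.

['rqn']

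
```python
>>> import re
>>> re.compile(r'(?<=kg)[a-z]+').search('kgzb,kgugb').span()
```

(2, 4)

The lookaround is zero-width — it requires the adjacent text to match without consuming it, so the asserted text isn't part of the match.
The match spans [2:4] → 'zb'.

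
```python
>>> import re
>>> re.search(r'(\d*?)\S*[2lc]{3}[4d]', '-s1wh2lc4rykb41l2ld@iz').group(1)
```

Pattern: zero or more of a digit (lazy) (captured); then zero or more of a non-whitespace character, then exactly 3 of one of [2lc], then one of [4d].
`re.search` tries every starting position until one works.
The match spans [0:19] → '-s1wh2lc4rykb41l2ld'.
Captured: group 1 = ''.

''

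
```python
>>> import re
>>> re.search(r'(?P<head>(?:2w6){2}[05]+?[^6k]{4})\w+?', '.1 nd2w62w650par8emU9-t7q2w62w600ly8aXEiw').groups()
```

Pattern: the literal '2w6' repeated 2 times, then one or more of one of [05] (lazy), then exactly 4 of any character except [6k] (captured as 'head'); then one or more of a word character (lazy).
`re.search` tries every starting position until one works.
The match spans [5:17] → '2w62w650par8'.
Captured: group 1 = '2w62w650par'.

('2w62w650par',)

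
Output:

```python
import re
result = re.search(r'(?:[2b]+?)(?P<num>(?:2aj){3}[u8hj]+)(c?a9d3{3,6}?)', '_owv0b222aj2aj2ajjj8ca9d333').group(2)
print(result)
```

Pattern: one or more of one of [2b] (lazy) (non-capturing group); then the literal '2aj' repeated 3 times, then one or more of one of [u8hj] (captured as 'num'); then optionally a literal 'c', then the literal 'a9d', then 3 to 6 of the literal '3' (lazy) (captured).
`re.search` scans for the first position where the pattern succeeds.
The match spans [5:27] → 'b222aj2aj2ajjj8ca9d333'.
Captured: group 1 = '2aj2aj2ajjj8', group 2 = 'ca9d333'.

ca9d333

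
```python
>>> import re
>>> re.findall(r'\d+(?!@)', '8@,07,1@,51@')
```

`(?!…)`/`(?<!…)` only lets a position through if the neighbouring text does NOT match; no characters are consumed.
Scanning left to right: at [3:5] → '07'; at [9:10] → '5'.
Since nothing is captured, `findall` lists the 2 matched substrings directly.

['07', '5']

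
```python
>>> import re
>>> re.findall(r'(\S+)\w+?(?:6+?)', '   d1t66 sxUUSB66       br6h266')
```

['d1t', 'sxUUSB', 'br6h2']

The pattern matches one or more of a non-whitespace character (captured); then one or more of a word character (lazy); then one or more of a literal '6' (lazy) (non-capturing group).
Matches: at [3:8] match 'd1t66', group 1 = 'd1t'; at [9:17] match 'sxUUSB66', group 1 = 'sxUUSB'; at [24:31] match 'br6h266', group 1 = 'br6h2'.
One capturing group, so `findall` returns just the captured substring from each match — 3 in all.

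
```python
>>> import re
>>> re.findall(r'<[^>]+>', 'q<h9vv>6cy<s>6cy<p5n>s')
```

Walking the string: at [1:7] → '<h9vv>'; at [10:13] → '<s>'; at [16:21] → '<p5n>'.
`findall` yields the raw match text (3 of them) because the pattern has no groups.

['<h9vv>', '<s>', '<p5n>']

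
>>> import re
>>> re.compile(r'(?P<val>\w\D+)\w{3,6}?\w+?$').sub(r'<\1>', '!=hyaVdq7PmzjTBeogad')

'!=<hyaVdq>'

The pattern matches a word character, then one or more of a non-digit (captured as 'val'); then 3 to 6 of a word character (lazy), then one or more of a word character (lazy); then anchored at the end.
Each match is replaced using the text its own group 1 captured.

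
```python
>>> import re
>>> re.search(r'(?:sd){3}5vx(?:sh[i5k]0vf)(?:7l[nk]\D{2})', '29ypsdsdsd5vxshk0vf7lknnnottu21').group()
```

'sdsdsd5vxshk0vf7lknn'

Pattern: the literal 'sd' repeated 3 times, then the literal '5vx'; then the literal 'sh', then one of [i5k], then the literal '0vf' (non-capturing group); then the literal '7l', then one of [nk], then exactly 2 of a non-digit (non-capturing group).
Unlike `match`, `search` isn't anchored — it looks for the pattern anywhere in the string.
The match spans [4:24] → 'sdsdsd5vxshk0vf7lknn'.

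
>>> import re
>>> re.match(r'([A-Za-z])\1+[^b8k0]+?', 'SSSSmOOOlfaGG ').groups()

('S',)

The match spans [0:5] → 'SSSSm'.
Captured: group 1 = 'S'.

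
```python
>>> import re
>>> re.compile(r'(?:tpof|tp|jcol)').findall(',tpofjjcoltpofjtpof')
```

['tpof', 'jcol', 'tpof', 'tpof']

Alternation tries branches left to right and keeps the first one that lets the overall match succeed at that position.
With no groups in the pattern, `findall` gives back each whole match — 4 here.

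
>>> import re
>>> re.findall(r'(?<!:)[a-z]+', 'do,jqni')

['do', 'jqni']

The negative lookaround is zero-width — it rules out positions where the adjacent text would match, without consuming anything.
Matches: at [0:2] → 'do'; at [3:7] → 'jqni'.
`findall` yields the raw match text (2 of them) because the pattern has no groups.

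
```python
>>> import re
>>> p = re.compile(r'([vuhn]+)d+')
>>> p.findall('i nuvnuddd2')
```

['nuvnu']

The pattern matches one or more of one of [vuhn] (captured); then one or more of a literal 'd'.
Scanning left to right: at [2:10] match 'nuvnuddd', group 1 = 'nuvnu'.
One capturing group, so `findall` returns just the captured substring from the one match — 1 in all.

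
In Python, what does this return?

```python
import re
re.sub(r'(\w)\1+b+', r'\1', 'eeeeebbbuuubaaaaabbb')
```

A backreference is literal: `\1` must see the identical characters the first group matched.
Matches: at [0:8] → 'eeeeebbb'; at [8:12] → 'uuub'; at [12:20] → 'aaaaabbb'.
The replacement refers to a captured group, so each match is rewritten using its own captured text.

'eua'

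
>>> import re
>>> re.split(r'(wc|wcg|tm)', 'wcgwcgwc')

['', 'wc', 'g', 'wc', 'g', 'wc', '']

`|` is ordered: at each position the engine commits to the first alternative that works.
`re.split` interleaves the captured-group text with the surrounding fragments.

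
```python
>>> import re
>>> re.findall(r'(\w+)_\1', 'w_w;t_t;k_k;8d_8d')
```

['w', 't', 'k', '8d']

A backreference is literal: `\1` must see the identical characters the first group matched.
Because there's exactly one group, `findall` drops the full match and keeps group 1 from each hit.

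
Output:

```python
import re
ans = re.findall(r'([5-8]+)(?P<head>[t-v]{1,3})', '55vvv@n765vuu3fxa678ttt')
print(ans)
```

The pattern matches one or more of a character in [5-8] (captured); then 1 to 3 of a character in [t-v] (captured as 'head').
Walking the string: at [0:5] match '55vvv', groups = ('55', 'vvv'); at [7:13] match '765vuu', groups = ('765', 'vuu'); at [17:23] match '678ttt', groups = ('678', 'ttt').
`findall` packs the 2 group values into a tuple for every match.

[('55', 'vvv'), ('765', 'vuu'), ('678', 'ttt')]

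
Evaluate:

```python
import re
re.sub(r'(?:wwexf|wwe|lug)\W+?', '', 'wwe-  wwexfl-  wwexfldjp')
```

Every occurrence is swapped for ''.

'  wwexfl-  wwexfldjp'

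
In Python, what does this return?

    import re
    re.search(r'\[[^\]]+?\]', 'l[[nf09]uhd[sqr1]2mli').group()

'[[nf09]'

`search` walks the string left to right and returns the first match it finds.
The match spans [1:8] → '[[nf09]'.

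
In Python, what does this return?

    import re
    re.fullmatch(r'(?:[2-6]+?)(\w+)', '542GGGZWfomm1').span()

(0, 13)

Pattern: one or more of a character in [2-6] (lazy) (non-capturing group); then one or more of a word character (captured).
`re.fullmatch` requires the pattern to consume the entire string.
The match spans [0:13] → '542GGGZWfomm1'.
Captured: group 1 = '42GGGZWfomm1'.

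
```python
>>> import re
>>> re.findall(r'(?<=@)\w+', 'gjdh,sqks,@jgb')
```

The positive lookaround only admits positions where the adjacent text matches; those characters stay outside the span.
Since nothing is captured, `findall` lists the 1 matched substring directly.

['jgb']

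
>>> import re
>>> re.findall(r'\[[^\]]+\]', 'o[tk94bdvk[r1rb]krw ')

Scanning left to right: at [1:16] → '[tk94bdvk[r1rb]'.
Since nothing is captured, `findall` lists the 1 matched substring directly.

['[tk94bdvk[r1rb]']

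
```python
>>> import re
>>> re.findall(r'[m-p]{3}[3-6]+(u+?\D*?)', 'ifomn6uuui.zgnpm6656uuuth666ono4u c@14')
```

With the lazy modifier that quantifier settles for the fewest repetitions that let the rest of the pattern succeed (the atoms after it are unaffected and can still be greedy).
`findall` collects group 1 from each match (3 total).

['u', 'u', 'u']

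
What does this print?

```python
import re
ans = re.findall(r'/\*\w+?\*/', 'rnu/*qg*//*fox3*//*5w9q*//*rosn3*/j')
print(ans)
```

['/*qg*/', '/*fox3*/', '/*5w9q*/', '/*rosn3*/']

`findall` yields the raw match text (4 of them) because the pattern has no groups.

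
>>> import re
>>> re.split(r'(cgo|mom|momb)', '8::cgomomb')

['8::', 'cgo', '', 'mom', 'b']

Alternation isn't longest-match — the leftmost alternative that fits at this position is chosen.
`re.split` interleaves the captured-group text with the surrounding fragments.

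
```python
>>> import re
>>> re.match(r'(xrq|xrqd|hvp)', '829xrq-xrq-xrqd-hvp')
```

None

`re.match` won't scan ahead — the pattern has to work from the very first character.
Here the string doesn't start with a match, so the call returns None.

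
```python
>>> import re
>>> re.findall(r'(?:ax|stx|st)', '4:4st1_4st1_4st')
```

Matches: at [3:5] → 'st'; at [8:10] → 'st'; at [13:15] → 'st'.
Since nothing is captured, `findall` lists the 3 matched substrings directly.

['st', 'st', 'st']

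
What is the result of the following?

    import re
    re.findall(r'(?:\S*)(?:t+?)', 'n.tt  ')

['n.tt']

The pattern matches zero or more of a non-whitespace character (non-capturing group); then one or more of a literal 't' (lazy) (non-capturing group).
Matches: at [0:4] → 'n.tt'.
With no groups in the pattern, `findall` gives back each whole match — 1 here.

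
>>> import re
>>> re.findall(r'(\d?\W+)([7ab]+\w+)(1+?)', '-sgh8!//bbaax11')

[('8!//', 'bbaax1', '1')]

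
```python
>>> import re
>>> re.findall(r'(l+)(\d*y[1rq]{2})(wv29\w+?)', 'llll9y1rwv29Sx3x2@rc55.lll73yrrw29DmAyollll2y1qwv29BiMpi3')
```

[('llll', '9y1r', 'wv29S'), ('llll', '2y1q', 'wv29B')]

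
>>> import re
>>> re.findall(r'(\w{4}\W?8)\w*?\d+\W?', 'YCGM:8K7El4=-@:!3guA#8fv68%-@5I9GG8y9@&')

['YCGM:8', '3guA#8', 'I9GG8']

This matches exactly 4 of a word character, then optionally a non-word character, then the literal '8' (captured); then zero or more of a word character (lazy), then one or more of a digit, then optionally a non-word character.
Scanning left to right: at [0:8] match 'YCGM:8K7', group 1 = 'YCGM:8'; at [16:27] match '3guA#8fv68%', group 1 = '3guA#8'; at [30:38] match 'I9GG8y9@', group 1 = 'I9GG8'.
Because there's exactly one group, `findall` drops the full match and keeps group 1 from each hit.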